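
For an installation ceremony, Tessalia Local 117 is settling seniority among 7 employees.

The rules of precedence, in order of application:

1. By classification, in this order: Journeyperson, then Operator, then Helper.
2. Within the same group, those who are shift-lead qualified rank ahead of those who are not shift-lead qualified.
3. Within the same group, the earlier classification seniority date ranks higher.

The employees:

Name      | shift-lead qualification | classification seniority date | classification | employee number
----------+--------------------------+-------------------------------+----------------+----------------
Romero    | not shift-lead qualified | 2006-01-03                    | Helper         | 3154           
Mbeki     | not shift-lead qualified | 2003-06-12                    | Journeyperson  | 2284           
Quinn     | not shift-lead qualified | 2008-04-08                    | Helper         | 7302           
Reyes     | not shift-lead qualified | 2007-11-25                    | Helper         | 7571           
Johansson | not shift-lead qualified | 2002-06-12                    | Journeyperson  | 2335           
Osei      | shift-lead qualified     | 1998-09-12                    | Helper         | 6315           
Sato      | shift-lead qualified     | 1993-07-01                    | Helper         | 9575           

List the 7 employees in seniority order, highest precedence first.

Johansson, Mbeki, Sato, Osei, Romero, Reyes, Quinn

By classification: Johansson and Mbeki (Journeyperson); then Sato, Osei, Romero, Reyes and Quinn (Helper).
Johansson and Mbeki are each not shift-lead qualified, so the next rule applies.
Among Johansson and Mbeki, by classification seniority date (earlier first): Johansson (2002-06-12) before Mbeki (2003-06-12).
Among Sato, Osei, Romero, Reyes and Quinn, shift-lead qualified before not shift-lead qualified: Sato and Osei (shift-lead qualified) before Romero, Reyes and Quinn (not shift-lead qualified).
Among Sato and Osei, by classification seniority date (earlier first): Sato (1993-07-01) before Osei (1998-09-12).
Among Romero, Reyes and Quinn, by classification seniority date (earlier first): Romero (2006-01-03) before Reyes (2007-11-25) before Quinn (2008-04-08).
Full order: Johansson, Mbeki, Sato, Osei, Romero, Reyes, Quinn.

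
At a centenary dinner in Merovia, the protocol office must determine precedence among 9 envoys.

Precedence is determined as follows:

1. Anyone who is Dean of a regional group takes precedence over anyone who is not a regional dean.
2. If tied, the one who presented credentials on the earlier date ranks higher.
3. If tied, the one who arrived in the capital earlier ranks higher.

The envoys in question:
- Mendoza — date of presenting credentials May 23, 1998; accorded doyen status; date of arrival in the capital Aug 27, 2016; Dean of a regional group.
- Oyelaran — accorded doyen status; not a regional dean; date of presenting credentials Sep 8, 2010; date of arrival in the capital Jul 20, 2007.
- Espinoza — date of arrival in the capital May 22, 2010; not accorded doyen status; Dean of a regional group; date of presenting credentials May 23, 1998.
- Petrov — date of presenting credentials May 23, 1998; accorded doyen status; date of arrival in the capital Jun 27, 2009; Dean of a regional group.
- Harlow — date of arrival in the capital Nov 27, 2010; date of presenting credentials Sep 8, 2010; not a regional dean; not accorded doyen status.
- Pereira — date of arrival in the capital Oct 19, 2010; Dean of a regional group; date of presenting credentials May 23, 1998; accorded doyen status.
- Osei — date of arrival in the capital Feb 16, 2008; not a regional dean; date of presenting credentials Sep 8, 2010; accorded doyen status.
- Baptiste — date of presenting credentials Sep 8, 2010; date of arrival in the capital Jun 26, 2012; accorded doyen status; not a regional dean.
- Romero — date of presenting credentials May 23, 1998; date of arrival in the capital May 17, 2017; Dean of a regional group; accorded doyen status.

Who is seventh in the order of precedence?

By the first rule: Petrov, Espinoza, Pereira, Mendoza and Romero (each Dean of a regional group); then Oyelaran, Osei, Harlow and Baptiste (each not a regional dean).
Petrov, Espinoza, Pereira, Mendoza and Romero all have date of presenting credentials May 23, 1998, so the next rule applies.
Among Petrov, Espinoza, Pereira, Mendoza and Romero, by date of arrival in the capital (earlier first): Petrov (Jun 27, 2009) before Espinoza (May 22, 2010) before Pereira (Oct 19, 2010) before Mendoza (Aug 27, 2016) before Romero (May 17, 2017).
Oyelaran, Osei, Harlow and Baptiste all have date of presenting credentials Sep 8, 2010, so the next rule applies.
Among Oyelaran, Osei, Harlow and Baptiste, by date of arrival in the capital (earlier first): Oyelaran (Jul 20, 2007) before Osei (Feb 16, 2008) before Harlow (Nov 27, 2010) before Baptiste (Jun 26, 2012).
Order: Petrov, Espinoza, Pereira, Mendoza, Romero, Oyelaran, Osei, Harlow, Baptiste.

Osei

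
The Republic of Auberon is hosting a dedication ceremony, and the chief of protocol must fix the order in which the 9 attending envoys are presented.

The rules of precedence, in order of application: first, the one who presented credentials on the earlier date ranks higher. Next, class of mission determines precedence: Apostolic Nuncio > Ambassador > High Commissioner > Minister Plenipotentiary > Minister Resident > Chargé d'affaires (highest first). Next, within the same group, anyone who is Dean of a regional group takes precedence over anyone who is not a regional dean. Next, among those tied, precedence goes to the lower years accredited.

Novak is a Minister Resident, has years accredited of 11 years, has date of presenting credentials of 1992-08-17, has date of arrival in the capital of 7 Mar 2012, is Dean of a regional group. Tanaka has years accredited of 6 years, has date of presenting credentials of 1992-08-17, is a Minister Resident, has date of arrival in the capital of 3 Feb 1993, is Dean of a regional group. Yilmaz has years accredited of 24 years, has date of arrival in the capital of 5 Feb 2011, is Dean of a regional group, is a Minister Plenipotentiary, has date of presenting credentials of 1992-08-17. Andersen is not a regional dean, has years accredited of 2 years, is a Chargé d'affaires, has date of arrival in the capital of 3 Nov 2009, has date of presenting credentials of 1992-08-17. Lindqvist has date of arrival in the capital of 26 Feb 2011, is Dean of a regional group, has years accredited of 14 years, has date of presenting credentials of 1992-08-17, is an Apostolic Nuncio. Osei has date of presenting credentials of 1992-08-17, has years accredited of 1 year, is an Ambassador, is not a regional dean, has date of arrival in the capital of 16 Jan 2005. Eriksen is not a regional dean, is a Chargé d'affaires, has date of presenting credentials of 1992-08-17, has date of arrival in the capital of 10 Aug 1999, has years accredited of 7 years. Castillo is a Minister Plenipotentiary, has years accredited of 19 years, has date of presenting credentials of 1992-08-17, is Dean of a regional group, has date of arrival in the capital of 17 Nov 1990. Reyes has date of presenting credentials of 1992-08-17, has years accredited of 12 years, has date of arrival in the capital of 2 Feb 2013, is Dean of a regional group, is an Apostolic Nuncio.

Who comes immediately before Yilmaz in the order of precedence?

By date of presenting credentials (earlier first): Reyes, Lindqvist, Osei, Castillo, Yilmaz, Tanaka, Novak, Andersen and Eriksen (each 1992-08-17).
Among Reyes, Lindqvist, Osei, Castillo, Yilmaz, Tanaka, Novak, Andersen and Eriksen, by class of mission: Reyes and Lindqvist (Apostolic Nuncio) before Osei (Ambassador) before Castillo and Yilmaz (Minister Plenipotentiary) before Tanaka and Novak (Minister Resident) before Andersen and Eriksen (Chargé d'affaires).
Reyes and Lindqvist are each Dean of a regional group, so the next rule applies.
Among Reyes and Lindqvist, by years accredited (lower first): Reyes (12 years) before Lindqvist (14 years).
Castillo and Yilmaz are each Dean of a regional group, so the next rule applies.
Among Castillo and Yilmaz, by years accredited (lower first): Castillo (19 years) before Yilmaz (24 years).
Tanaka and Novak are each Dean of a regional group, so the next rule applies.
Among Tanaka and Novak, by years accredited (lower first): Tanaka (6 years) before Novak (11 years).
Andersen and Eriksen are each not a regional dean, so the next rule applies.
Among Andersen and Eriksen, by years accredited (lower first): Andersen (2 years) before Eriksen (7 years).
Order: Reyes, Lindqvist, Osei, Castillo, Yilmaz, Tanaka, Novak, Andersen, Eriksen.

Castillo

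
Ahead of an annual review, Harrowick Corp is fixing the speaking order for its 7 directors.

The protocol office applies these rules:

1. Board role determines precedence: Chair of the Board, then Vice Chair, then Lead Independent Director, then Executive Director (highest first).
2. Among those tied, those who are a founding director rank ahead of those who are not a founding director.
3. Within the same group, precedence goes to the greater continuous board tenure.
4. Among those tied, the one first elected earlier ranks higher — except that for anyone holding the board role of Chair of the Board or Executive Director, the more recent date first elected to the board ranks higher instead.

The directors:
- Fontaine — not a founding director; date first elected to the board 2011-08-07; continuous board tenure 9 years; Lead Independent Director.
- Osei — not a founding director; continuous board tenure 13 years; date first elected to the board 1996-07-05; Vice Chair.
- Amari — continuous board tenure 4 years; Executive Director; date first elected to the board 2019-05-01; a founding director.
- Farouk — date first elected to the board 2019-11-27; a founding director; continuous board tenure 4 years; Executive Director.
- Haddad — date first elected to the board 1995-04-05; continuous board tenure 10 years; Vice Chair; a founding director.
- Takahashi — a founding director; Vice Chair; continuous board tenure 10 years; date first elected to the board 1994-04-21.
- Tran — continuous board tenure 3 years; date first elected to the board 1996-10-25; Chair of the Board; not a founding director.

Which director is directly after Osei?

Fontaine

By board role: Tran (Chair of the Board); then Takahashi, Haddad and Osei (Vice Chair); then Fontaine (Lead Independent Director); then Farouk and Amari (Executive Director).
Among Takahashi, Haddad and Osei, a founding director before not a founding director: Takahashi and Haddad (a founding director) before Osei (not a founding director).
Takahashi and Haddad both have continuous board tenure 10 years, so the next rule applies.
Among Takahashi and Haddad, by date first elected to the board (earlier first): Takahashi (1994-04-21) before Haddad (1995-04-05).
Farouk and Amari are each a founding director, so the next rule applies.
Farouk and Amari both have continuous board tenure 4 years, so the next rule applies.
Among Farouk and Amari, by date first elected to the board (later first) (reversed rule for this group): Farouk (2019-11-27) before Amari (2019-05-01).
Order: Tran, Takahashi, Haddad, Osei, Fontaine, Farouk, Amari.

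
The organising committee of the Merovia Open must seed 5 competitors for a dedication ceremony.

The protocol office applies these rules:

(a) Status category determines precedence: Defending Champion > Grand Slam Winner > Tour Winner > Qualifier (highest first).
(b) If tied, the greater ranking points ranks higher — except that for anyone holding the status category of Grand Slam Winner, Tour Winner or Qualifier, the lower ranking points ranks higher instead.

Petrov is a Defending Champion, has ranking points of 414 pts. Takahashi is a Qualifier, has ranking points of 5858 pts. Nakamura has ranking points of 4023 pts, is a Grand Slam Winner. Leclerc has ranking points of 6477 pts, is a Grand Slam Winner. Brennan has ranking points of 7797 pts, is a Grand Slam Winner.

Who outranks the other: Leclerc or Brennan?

By status category: Petrov (Defending Champion); then Nakamura, Leclerc and Brennan (Grand Slam Winner); then Takahashi (Qualifier).
Among Nakamura, Leclerc and Brennan, by ranking points (lower first) (reversed rule for this group): Nakamura (4023 pts) before Leclerc (6477 pts) before Brennan (7797 pts).
So Leclerc takes precedence.

Leclerc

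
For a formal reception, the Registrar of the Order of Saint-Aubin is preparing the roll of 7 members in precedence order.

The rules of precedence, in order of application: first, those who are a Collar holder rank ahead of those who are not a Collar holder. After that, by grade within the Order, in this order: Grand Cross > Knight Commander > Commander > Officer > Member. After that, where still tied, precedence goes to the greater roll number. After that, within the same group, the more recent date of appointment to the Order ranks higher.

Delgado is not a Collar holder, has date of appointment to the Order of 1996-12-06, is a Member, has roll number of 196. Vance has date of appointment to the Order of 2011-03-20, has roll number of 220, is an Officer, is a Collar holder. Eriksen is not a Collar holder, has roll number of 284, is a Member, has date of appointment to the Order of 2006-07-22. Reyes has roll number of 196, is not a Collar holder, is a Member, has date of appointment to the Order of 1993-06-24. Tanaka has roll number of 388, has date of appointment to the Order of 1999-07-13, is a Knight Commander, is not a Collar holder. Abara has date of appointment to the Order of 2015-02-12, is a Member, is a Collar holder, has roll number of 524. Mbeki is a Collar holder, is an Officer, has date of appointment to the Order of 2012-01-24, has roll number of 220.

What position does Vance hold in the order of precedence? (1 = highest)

By the first rule: Mbeki, Vance and Abara (each a Collar holder); then Tanaka, Eriksen, Delgado and Reyes (each not a Collar holder).
Among Mbeki, Vance and Abara, by grade within the Order: Mbeki and Vance (Officer) before Abara (Member).
Mbeki and Vance both have roll number 220, so the next rule applies.
Among Mbeki and Vance, by date of appointment to the Order (later first): Mbeki (2012-01-24) before Vance (2011-03-20).
Among Tanaka, Eriksen, Delgado and Reyes, by grade within the Order: Tanaka (Knight Commander) before Eriksen, Delgado and Reyes (Member).
Among Eriksen, Delgado and Reyes, by roll number (higher first): Eriksen (284) before Delgado and Reyes (196).
Among Delgado and Reyes, by date of appointment to the Order (later first): Delgado (1996-12-06) before Reyes (1993-06-24).
Order: Mbeki, Vance, Abara, Tanaka, Eriksen, Delgado, Reyes. So position 2.

2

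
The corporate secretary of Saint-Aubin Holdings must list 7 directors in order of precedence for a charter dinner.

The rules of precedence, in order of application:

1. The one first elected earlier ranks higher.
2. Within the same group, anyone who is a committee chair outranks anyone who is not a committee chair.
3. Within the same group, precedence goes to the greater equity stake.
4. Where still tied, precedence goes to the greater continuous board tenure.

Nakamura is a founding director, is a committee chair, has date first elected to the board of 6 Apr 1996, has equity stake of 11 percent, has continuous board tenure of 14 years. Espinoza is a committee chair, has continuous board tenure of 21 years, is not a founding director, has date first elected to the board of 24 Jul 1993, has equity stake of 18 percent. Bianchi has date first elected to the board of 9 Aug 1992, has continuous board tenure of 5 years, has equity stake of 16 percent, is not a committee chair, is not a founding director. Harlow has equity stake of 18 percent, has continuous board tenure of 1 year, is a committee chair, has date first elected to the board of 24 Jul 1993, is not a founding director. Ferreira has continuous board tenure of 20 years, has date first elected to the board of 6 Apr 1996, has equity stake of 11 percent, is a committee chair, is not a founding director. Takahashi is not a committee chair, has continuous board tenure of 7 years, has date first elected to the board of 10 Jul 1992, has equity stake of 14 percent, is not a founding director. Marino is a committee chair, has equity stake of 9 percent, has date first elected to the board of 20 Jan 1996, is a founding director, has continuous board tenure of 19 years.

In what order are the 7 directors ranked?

Takahashi, Bianchi, Espinoza, Harlow, Marino, Ferreira, Nakamura

By date first elected to the board (earlier first): Takahashi (10 Jul 1992); then Bianchi (9 Aug 1992); then Espinoza and Harlow (both 24 Jul 1993); then Marino (20 Jan 1996); then Ferreira and Nakamura (both 6 Apr 1996).
Espinoza and Harlow are each a committee chair, so the next rule applies.
Espinoza and Harlow both have equity stake 18 percent, so the next rule applies.
Among Espinoza and Harlow, by continuous board tenure (higher first): Espinoza (21 years) before Harlow (1 year).
Ferreira and Nakamura are each a committee chair, so the next rule applies.
Ferreira and Nakamura both have equity stake 11 percent, so the next rule applies.
Among Ferreira and Nakamura, by continuous board tenure (higher first): Ferreira (20 years) before Nakamura (14 years).
Full order: Takahashi, Bianchi, Espinoza, Harlow, Marino, Ferreira, Nakamura.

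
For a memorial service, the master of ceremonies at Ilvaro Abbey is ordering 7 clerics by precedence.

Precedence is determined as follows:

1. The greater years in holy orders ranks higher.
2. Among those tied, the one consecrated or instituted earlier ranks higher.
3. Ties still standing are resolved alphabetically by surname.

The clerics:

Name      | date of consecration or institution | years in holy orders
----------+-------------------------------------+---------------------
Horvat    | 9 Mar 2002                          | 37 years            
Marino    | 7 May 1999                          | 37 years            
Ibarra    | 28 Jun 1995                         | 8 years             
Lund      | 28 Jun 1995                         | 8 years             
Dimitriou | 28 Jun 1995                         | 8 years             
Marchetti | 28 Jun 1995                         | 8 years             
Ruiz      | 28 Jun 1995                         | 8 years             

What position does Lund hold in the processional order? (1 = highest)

By years in holy orders (higher first): Marino and Horvat (both 37 years); then Dimitriou, Ibarra, Lund, Marchetti and Ruiz (each 8 years).
Among Marino and Horvat, by date of consecration or institution (earlier first): Marino (7 May 1999) before Horvat (9 Mar 2002).
Dimitriou, Ibarra, Lund, Marchetti and Ruiz all have date of consecration or institution 28 Jun 1995, so the next rule applies.
Among Dimitriou, Ibarra, Lund, Marchetti and Ruiz, alphabetically by surname: Dimitriou before Ibarra before Lund before Marchetti before Ruiz.
Order: Marino, Horvat, Dimitriou, Ibarra, Lund, Marchetti, Ruiz. So position 5.

5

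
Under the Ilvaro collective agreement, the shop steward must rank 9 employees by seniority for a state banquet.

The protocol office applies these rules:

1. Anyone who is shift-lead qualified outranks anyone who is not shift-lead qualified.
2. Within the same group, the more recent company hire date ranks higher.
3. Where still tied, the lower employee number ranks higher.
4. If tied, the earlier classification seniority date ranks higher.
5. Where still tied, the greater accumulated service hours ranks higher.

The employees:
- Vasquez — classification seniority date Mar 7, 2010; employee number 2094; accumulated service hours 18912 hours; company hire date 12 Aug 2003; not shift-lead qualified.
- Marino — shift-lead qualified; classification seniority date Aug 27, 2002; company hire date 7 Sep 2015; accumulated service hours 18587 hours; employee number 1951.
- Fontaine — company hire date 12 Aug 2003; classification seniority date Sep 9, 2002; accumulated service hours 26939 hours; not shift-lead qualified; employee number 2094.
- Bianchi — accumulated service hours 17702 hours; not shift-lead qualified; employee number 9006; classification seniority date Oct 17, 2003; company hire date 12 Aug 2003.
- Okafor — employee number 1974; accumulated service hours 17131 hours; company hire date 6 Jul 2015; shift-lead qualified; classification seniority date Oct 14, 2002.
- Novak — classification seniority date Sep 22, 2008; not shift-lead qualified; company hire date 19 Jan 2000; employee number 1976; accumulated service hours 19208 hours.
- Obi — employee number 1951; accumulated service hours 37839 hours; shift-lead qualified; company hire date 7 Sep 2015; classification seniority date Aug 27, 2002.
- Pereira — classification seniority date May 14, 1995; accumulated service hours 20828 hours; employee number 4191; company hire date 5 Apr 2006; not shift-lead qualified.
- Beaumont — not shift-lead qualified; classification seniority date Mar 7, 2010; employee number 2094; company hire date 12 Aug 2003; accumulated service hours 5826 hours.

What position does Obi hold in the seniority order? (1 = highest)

1

By the first rule: Obi, Marino and Okafor (each shift-lead qualified); then Pereira, Fontaine, Vasquez, Beaumont, Bianchi and Novak (each not shift-lead qualified).
Among Obi, Marino and Okafor, by company hire date (later first): Obi and Marino (7 Sep 2015) before Okafor (6 Jul 2015).
Obi and Marino both have employee number 1951, so the next rule applies.
Obi and Marino both have classification seniority date Aug 27, 2002, so the next rule applies.
Among Obi and Marino, by accumulated service hours (higher first): Obi (37839 hours) before Marino (18587 hours).
Among Pereira, Fontaine, Vasquez, Beaumont, Bianchi and Novak, by company hire date (later first): Pereira (5 Apr 2006) before Fontaine, Vasquez, Beaumont and Bianchi (12 Aug 2003) before Novak (19 Jan 2000).
Among Fontaine, Vasquez, Beaumont and Bianchi, by employee number (lower first): Fontaine, Vasquez and Beaumont (2094) before Bianchi (9006).
Among Fontaine, Vasquez and Beaumont, by classification seniority date (earlier first): Fontaine (Sep 9, 2002) before Vasquez and Beaumont (Mar 7, 2010).
Among Vasquez and Beaumont, by accumulated service hours (higher first): Vasquez (18912 hours) before Beaumont (5826 hours).
Order: Obi, Marino, Okafor, Pereira, Fontaine, Vasquez, Beaumont, Bianchi, Novak. So position 1.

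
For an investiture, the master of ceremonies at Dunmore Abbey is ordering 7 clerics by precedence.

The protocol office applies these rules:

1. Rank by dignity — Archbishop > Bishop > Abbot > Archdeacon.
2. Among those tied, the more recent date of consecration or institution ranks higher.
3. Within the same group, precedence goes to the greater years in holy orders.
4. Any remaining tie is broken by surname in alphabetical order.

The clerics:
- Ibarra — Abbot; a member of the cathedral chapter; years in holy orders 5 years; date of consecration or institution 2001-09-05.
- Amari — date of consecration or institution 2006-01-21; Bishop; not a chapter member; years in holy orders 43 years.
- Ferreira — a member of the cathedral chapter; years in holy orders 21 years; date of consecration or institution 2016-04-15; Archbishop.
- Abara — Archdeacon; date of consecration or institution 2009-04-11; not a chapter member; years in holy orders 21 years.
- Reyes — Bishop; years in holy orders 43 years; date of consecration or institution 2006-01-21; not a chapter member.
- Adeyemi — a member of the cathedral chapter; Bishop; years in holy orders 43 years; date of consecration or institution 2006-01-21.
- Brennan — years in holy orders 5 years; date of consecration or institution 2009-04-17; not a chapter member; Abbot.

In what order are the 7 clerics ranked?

By dignity: Ferreira (Archbishop); then Adeyemi, Amari and Reyes (Bishop); then Brennan and Ibarra (Abbot); then Abara (Archdeacon).
Adeyemi, Amari and Reyes all have date of consecration or institution 2006-01-21, so the next rule applies.
Adeyemi, Amari and Reyes all have years in holy orders 43 years, so the next rule applies.
Among Adeyemi, Amari and Reyes, alphabetically by surname: Adeyemi before Amari before Reyes.
Among Brennan and Ibarra, by date of consecration or institution (later first): Brennan (2009-04-17) before Ibarra (2001-09-05).
Full order: Ferreira, Adeyemi, Amari, Reyes, Brennan, Ibarra, Abara.

Ferreira, Adeyemi, Amari, Reyes, Brennan, Ibarra, Abara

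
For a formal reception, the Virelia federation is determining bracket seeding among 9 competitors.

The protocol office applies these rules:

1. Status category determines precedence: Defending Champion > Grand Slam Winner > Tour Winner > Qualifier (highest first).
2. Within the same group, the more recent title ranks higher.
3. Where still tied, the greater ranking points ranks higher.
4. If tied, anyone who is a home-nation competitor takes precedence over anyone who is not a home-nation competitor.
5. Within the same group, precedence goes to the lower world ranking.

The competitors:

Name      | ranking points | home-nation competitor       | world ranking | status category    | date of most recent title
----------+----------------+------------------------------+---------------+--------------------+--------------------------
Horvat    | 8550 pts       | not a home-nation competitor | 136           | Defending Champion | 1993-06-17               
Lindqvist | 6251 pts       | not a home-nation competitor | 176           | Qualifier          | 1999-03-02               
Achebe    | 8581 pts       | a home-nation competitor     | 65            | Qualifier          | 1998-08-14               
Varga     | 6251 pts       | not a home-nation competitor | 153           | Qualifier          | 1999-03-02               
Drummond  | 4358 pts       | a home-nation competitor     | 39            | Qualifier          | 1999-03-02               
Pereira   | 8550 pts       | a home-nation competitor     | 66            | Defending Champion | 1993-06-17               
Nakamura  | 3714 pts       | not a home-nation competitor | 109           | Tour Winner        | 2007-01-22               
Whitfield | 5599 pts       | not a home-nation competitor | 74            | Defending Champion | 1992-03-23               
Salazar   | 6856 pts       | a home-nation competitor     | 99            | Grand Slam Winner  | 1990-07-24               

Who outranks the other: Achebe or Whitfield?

By status category: Pereira, Horvat and Whitfield (Defending Champion); then Salazar (Grand Slam Winner); then Nakamura (Tour Winner); then Varga, Lindqvist, Drummond and Achebe (Qualifier).
Among Pereira, Horvat and Whitfield, by date of most recent title (later first): Pereira and Horvat (1993-06-17) before Whitfield (1992-03-23).
Pereira and Horvat both have ranking points 8550 pts, so the next rule applies.
Among Pereira and Horvat, a home-nation competitor before not a home-nation competitor: Pereira (a home-nation competitor) before Horvat (not a home-nation competitor).
Among Varga, Lindqvist, Drummond and Achebe, by date of most recent title (later first): Varga, Lindqvist and Drummond (1999-03-02) before Achebe (1998-08-14).
Among Varga, Lindqvist and Drummond, by ranking points (higher first): Varga and Lindqvist (6251 pts) before Drummond (4358 pts).
Varga and Lindqvist are each not a home-nation competitor, so the next rule applies.
Among Varga and Lindqvist, by world ranking (lower first): Varga (153) before Lindqvist (176).
So Whitfield takes precedence.

Whitfield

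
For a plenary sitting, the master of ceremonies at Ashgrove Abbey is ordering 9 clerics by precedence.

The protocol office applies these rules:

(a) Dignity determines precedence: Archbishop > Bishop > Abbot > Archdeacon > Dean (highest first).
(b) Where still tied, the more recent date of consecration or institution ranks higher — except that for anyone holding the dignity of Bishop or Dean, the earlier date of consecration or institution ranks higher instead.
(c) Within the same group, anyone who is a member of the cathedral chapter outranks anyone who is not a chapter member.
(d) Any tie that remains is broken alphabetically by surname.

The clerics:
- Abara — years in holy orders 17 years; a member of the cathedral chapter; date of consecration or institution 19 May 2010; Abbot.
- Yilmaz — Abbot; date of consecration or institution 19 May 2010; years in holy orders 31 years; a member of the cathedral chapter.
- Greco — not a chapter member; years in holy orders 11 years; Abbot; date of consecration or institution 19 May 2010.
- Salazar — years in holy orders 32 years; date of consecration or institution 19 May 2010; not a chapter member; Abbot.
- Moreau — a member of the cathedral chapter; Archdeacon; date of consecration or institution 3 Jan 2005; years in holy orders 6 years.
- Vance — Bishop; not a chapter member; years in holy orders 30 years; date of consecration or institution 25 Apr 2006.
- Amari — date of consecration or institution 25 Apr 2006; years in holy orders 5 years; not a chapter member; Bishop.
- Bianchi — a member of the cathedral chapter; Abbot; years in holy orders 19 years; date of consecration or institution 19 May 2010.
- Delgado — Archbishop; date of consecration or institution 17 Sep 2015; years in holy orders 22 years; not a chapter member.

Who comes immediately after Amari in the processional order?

Vance

By dignity: Delgado (Archbishop); then Amari and Vance (Bishop); then Abara, Bianchi, Yilmaz, Greco and Salazar (Abbot); then Moreau (Archdeacon).
Amari and Vance both have date of consecration or institution 25 Apr 2006, so the next rule applies.
Amari and Vance are each not a chapter member, so the next rule applies.
Among Amari and Vance, alphabetically by surname: Amari before Vance.
Abara, Bianchi, Yilmaz, Greco and Salazar all have date of consecration or institution 19 May 2010, so the next rule applies.
Among Abara, Bianchi, Yilmaz, Greco and Salazar, a member of the cathedral chapter before not a chapter member: Abara, Bianchi and Yilmaz (a member of the cathedral chapter) before Greco and Salazar (not a chapter member).
Among Abara, Bianchi and Yilmaz, alphabetically by surname: Abara before Bianchi before Yilmaz.
Among Greco and Salazar, alphabetically by surname: Greco before Salazar.
Order: Delgado, Amari, Vance, Abara, Bianchi, Yilmaz, Greco, Salazar, Moreau.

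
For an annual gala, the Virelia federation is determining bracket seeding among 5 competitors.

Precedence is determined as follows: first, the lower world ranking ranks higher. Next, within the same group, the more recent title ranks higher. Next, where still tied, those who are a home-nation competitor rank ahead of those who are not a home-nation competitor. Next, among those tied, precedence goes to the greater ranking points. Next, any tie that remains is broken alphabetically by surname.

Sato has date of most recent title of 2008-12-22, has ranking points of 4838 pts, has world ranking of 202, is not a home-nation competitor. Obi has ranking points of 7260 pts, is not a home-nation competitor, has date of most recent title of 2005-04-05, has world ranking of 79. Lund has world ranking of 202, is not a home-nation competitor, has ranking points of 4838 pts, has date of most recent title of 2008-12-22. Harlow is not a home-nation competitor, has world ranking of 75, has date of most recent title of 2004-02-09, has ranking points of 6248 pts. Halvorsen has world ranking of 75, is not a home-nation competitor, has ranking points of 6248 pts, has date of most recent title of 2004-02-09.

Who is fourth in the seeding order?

By world ranking (lower first): Halvorsen and Harlow (both 75); then Obi (79); then Lund and Sato (both 202).
Halvorsen and Harlow both have date of most recent title 2004-02-09, so the next rule applies.
Halvorsen and Harlow are each not a home-nation competitor, so the next rule applies.
Halvorsen and Harlow both have ranking points 6248 pts, so the next rule applies.
Among Halvorsen and Harlow, alphabetically by surname: Halvorsen before Harlow.
Lund and Sato both have date of most recent title 2008-12-22, so the next rule applies.
Lund and Sato are each not a home-nation competitor, so the next rule applies.
Lund and Sato both have ranking points 4838 pts, so the next rule applies.
Among Lund and Sato, alphabetically by surname: Lund before Sato.
Order: Halvorsen, Harlow, Obi, Lund, Sato.

Lund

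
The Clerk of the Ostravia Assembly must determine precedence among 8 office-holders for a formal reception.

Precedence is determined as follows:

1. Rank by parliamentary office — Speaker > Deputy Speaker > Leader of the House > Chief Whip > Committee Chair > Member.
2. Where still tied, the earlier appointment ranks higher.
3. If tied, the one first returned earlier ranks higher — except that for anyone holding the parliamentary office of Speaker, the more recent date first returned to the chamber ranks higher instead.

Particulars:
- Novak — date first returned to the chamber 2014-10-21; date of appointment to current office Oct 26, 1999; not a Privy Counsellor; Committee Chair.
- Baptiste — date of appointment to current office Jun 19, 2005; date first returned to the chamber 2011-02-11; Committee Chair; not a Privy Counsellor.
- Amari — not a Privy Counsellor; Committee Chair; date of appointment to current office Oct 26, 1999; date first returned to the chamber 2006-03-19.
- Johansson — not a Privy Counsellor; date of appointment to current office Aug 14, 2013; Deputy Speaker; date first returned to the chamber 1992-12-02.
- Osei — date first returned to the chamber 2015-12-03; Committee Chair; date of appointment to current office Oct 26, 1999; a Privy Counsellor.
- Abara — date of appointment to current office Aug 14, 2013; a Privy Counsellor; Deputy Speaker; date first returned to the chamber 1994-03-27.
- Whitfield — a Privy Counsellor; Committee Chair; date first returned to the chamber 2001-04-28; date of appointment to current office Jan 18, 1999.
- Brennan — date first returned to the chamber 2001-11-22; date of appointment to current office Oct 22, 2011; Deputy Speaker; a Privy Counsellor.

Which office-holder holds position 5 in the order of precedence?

Amari

By parliamentary office: Brennan, Johansson and Abara (Deputy Speaker); then Whitfield, Amari, Novak, Osei and Baptiste (Committee Chair).
Among Brennan, Johansson and Abara, by date of appointment to current office (earlier first): Brennan (Oct 22, 2011) before Johansson and Abara (Aug 14, 2013).
Among Johansson and Abara, by date first returned to the chamber (earlier first): Johansson (1992-12-02) before Abara (1994-03-27).
Among Whitfield, Amari, Novak, Osei and Baptiste, by date of appointment to current office (earlier first): Whitfield (Jan 18, 1999) before Amari, Novak and Osei (Oct 26, 1999) before Baptiste (Jun 19, 2005).
Among Amari, Novak and Osei, by date first returned to the chamber (earlier first): Amari (2006-03-19) before Novak (2014-10-21) before Osei (2015-12-03).
Order: Brennan, Johansson, Abara, Whitfield, Amari, Novak, Osei, Baptiste.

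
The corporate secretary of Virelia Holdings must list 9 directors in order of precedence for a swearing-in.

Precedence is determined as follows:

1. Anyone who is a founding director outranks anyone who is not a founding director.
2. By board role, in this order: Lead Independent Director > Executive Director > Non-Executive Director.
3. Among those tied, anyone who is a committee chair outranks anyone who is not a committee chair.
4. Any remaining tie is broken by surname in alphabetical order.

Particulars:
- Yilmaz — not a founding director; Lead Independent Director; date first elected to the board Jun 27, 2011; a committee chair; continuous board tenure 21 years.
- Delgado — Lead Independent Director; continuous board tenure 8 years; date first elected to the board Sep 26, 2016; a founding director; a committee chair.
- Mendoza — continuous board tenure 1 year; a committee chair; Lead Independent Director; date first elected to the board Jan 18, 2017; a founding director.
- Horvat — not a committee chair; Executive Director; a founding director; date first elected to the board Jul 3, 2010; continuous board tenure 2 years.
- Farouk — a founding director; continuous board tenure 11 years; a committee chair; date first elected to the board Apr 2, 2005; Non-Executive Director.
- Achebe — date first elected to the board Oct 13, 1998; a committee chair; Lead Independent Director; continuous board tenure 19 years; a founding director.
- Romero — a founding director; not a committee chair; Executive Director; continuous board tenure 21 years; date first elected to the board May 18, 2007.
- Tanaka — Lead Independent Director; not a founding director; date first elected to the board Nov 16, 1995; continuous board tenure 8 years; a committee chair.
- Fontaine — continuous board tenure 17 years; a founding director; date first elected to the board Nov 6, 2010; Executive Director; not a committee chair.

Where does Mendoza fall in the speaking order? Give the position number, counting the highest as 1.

3

By the first rule: Achebe, Delgado, Mendoza, Fontaine, Horvat, Romero and Farouk (each a founding director); then Tanaka and Yilmaz (both not a founding director).
Among Achebe, Delgado, Mendoza, Fontaine, Horvat, Romero and Farouk, by board role: Achebe, Delgado and Mendoza (Lead Independent Director) before Fontaine, Horvat and Romero (Executive Director) before Farouk (Non-Executive Director).
Achebe, Delgado and Mendoza are each a committee chair, so the next rule applies.
Among Achebe, Delgado and Mendoza, alphabetically by surname: Achebe before Delgado before Mendoza.
Fontaine, Horvat and Romero are each not a committee chair, so the next rule applies.
Among Fontaine, Horvat and Romero, alphabetically by surname: Fontaine before Horvat before Romero.
Tanaka and Yilmaz are each Lead Independent Director, so the next rule applies.
Tanaka and Yilmaz are each a committee chair, so the next rule applies.
Among Tanaka and Yilmaz, alphabetically by surname: Tanaka before Yilmaz.
Order: Achebe, Delgado, Mendoza, Fontaine, Horvat, Romero, Farouk, Tanaka, Yilmaz. So position 3.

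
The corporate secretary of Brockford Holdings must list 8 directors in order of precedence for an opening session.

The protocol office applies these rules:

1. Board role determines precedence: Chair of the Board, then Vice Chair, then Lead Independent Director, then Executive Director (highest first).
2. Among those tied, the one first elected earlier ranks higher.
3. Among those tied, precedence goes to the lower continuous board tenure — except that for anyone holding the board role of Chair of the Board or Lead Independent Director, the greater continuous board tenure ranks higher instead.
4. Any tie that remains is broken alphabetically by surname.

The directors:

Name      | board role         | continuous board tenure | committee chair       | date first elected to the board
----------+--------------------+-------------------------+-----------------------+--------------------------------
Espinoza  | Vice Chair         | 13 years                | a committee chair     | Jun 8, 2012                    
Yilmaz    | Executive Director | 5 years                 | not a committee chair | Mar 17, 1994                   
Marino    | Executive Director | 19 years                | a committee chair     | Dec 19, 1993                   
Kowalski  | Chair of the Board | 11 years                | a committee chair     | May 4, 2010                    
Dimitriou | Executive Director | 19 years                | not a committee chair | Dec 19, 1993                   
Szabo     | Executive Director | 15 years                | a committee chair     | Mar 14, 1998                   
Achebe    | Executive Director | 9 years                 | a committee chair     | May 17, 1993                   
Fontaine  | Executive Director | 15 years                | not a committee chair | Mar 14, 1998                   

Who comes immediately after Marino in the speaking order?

Yilmaz

By board role: Kowalski (Chair of the Board); then Espinoza (Vice Chair); then Achebe, Dimitriou, Marino, Yilmaz, Fontaine and Szabo (Executive Director).
Among Achebe, Dimitriou, Marino, Yilmaz, Fontaine and Szabo, by date first elected to the board (earlier first): Achebe (May 17, 1993) before Dimitriou and Marino (Dec 19, 1993) before Yilmaz (Mar 17, 1994) before Fontaine and Szabo (Mar 14, 1998).
Dimitriou and Marino both have continuous board tenure 19 years, so the next rule applies.
Among Dimitriou and Marino, alphabetically by surname: Dimitriou before Marino.
Fontaine and Szabo both have continuous board tenure 15 years, so the next rule applies.
Among Fontaine and Szabo, alphabetically by surname: Fontaine before Szabo.
Order: Kowalski, Espinoza, Achebe, Dimitriou, Marino, Yilmaz, Fontaine, Szabo.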